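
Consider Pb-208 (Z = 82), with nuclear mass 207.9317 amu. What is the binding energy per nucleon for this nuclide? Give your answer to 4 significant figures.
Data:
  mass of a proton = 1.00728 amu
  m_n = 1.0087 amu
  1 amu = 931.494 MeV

Mass of separated nucleons = 82(1.00728) + 126(1.0087) = 82.59696 + 127.0962 = 209.69316 amu
Δm = 209.69316 − 207.9317 = 1.76146 amu
Binding energy = Δm·c² = 1.76146 × 931.494 MeV/amu = 1640.79 MeV
Per nucleon: 1640.79 / 208 = 7.888 MeV

7.888 MeV/nucleon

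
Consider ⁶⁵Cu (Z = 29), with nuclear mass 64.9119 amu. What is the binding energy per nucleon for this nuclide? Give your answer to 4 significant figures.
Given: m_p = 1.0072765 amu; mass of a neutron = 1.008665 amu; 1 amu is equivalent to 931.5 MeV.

8.757 MeV/nucleon

Z = 29, so N = A − Z = 65 − 29 = 36.
Total constituent mass: 29 × 1.0072765 + 36 × 1.008665 = 65.5229585 amu
Δm = 65.5229585 − 64.9119 = 0.6110585 amu
E_B = 0.6110585 × 931.5 = 569.201 MeV
BE/A = 569.201 MeV / 65 = 8.757 MeV/nucleon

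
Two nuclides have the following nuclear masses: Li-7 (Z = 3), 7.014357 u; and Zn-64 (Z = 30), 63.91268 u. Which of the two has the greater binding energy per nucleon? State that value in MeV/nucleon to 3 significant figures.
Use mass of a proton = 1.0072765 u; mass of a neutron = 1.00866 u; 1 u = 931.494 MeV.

Li-7: Σm = 3(1.0072765) + 4(1.00866) = 7.0564695 u; Δm = 0.0421125 u; E_B = 39.228 MeV; E_B/A = 5.604 MeV
Zn-64: Σm = 30(1.0072765) + 34(1.00866) = 64.5127350 u; Δm = 0.6000550 u; E_B = 558.95 MeV; E_B/A = 8.734 MeV
Zn-64 has the higher binding energy per nucleon, so it is the more tightly bound nucleus.

Zn-64; 8.73 MeV/nucleon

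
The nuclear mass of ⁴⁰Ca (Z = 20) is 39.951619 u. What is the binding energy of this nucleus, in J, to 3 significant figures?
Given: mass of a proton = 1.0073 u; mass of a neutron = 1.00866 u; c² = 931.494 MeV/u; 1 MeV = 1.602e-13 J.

Mass of separated nucleons = 20(1.0073) + 20(1.00866) = 20.1460 + 20.17320 = 40.31920 u
Δm = 40.31920 − 39.951619 = 0.367581 u
Converting to energy: 0.367581 u × 931.494 MeV/u = 342.399 MeV
In joules: 342.399 MeV × 1.602e-13 J/MeV = 5.4852e-11 J

5.49e-11 J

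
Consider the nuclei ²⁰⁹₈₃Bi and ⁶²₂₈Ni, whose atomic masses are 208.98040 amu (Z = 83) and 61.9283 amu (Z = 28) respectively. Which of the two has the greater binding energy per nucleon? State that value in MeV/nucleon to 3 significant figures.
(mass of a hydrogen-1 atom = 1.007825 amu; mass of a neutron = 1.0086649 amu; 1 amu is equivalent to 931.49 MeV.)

⁶²₂₈Ni; 8.80 MeV/nucleon

²⁰⁹₈₃Bi: Σm = 83(1.007825) + 126(1.0086649) = 210.7412524 amu; Δm = 1.7608524 amu; E_B = 1640.2 MeV; E_B/A = 7.848 MeV
⁶²₂₈Ni: Σm = 28(1.007825) + 34(1.0086649) = 62.5137066 amu; Δm = 0.5854066 amu; E_B = 545.30 MeV; E_B/A = 8.795 MeV
⁶²₂₈Ni has the higher binding energy per nucleon, so it is the more tightly bound nucleus.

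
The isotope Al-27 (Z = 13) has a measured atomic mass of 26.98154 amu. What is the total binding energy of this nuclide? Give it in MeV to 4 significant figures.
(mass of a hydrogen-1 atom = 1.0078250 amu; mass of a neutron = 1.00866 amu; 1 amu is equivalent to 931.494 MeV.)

224.9 MeV

Σm = 13·m(¹H) + 14·m_n = 13.1017250 + 14.12124 = 27.2229650 amu
The mass defect is 27.2229650 − 26.98154 = 0.2414250 amu.
Converting to energy: 0.2414250 amu × 931.494 MeV/amu = 224.886 MeV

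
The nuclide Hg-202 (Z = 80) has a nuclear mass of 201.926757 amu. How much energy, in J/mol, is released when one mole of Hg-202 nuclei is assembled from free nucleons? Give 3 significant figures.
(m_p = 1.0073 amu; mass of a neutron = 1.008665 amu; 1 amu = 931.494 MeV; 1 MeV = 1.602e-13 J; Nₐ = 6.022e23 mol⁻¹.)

Z = 80, so N = A − Z = 202 − 80 = 122.
Mass of separated nucleons = 80(1.0073) + 122(1.008665) = 80.5840 + 123.057130 = 203.641130 amu
The mass defect is 203.641130 − 201.926757 = 1.714373 amu.
E_B = 1.714373 × 931.494 = 1596.93 MeV
Per nucleus in joules: 1596.93 MeV × 1.602e-13 J/MeV = 2.5583e-10 J
Per mole: 2.5583e-10 J × 6.022e23 mol⁻¹ = 1.5406e+14 J/mol

1.54e+14 J/mol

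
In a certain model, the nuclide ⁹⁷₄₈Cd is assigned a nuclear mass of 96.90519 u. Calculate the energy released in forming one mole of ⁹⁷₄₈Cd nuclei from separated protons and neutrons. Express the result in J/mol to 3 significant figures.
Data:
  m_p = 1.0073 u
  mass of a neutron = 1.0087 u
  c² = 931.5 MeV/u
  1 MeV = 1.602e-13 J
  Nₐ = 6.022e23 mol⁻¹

Z = 48, so N = A − Z = 97 − 48 = 49.
Mass of separated nucleons = 48(1.0073) + 49(1.0087) = 48.3504 + 49.4263 = 97.7767 u
Δm = 97.7767 − 96.90519 = 0.87151 u
Converting to energy: 0.87151 u × 931.5 MeV/u = 811.812 MeV
Per nucleus in joules: 811.812 MeV × 1.602e-13 J/MeV = 1.3005e-10 J
Per mole: 1.3005e-10 J × 6.022e23 mol⁻¹ = 7.8316e+13 J/mol

7.83e+13 J/mol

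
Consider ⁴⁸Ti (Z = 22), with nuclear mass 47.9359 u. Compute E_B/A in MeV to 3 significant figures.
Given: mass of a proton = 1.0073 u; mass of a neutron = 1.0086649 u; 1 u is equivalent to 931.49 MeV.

Σm = 22·m_p + 26·m_n = 22.1606 + 26.2252874 = 48.3858874 u
Δm = 48.3858874 − 47.9359 = 0.4499874 u
Converting to energy: 0.4499874 u × 931.49 MeV/u = 419.159 MeV
BE/A = 419.159 MeV / 48 = 8.732 MeV/nucleon

8.73 MeV/nucleon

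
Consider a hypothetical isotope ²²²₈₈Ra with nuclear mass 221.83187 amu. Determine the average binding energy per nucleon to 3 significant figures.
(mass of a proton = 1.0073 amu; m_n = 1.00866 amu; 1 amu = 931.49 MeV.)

Total constituent mass: 88 × 1.0073 + 134 × 1.00866 = 223.80284 amu
The mass defect is 223.80284 − 221.83187 = 1.97097 amu.
Binding energy = Δm·c² = 1.97097 × 931.49 MeV/amu = 1835.94 MeV
Dividing by A = 222 gives 8.270 MeV per nucleon.

8.27 MeV/nucleon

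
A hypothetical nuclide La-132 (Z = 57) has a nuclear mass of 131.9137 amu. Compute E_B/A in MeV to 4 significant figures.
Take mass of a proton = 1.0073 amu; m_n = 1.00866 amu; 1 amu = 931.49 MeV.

8.129 MeV/nucleon

The nucleus contains 57 protons and 132 − 57 = 75 neutrons.
Mass of separated nucleons = 57(1.0073) + 75(1.00866) = 57.4161 + 75.64950 = 133.06560 amu
Δm = 133.06560 − 131.9137 = 1.15190 amu
Converting to energy: 1.15190 amu × 931.49 MeV/amu = 1072.98 MeV
Dividing by A = 132 gives 8.129 MeV per nucleon.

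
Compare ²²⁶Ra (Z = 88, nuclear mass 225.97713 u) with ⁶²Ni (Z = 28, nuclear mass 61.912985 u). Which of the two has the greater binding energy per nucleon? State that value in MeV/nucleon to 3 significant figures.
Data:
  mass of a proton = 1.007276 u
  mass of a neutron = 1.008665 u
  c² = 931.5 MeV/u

⁶²Ni; 8.79 MeV/nucleon

²²⁶Ra: Σm = 88(1.007276) + 138(1.008665) = 227.836058 u; Δm = 1.858928 u; E_B = 1731.6 MeV; E_B/A = 7.662 MeV
⁶²Ni: Σm = 28(1.007276) + 34(1.008665) = 62.498338 u; Δm = 0.585353 u; E_B = 545.256 MeV; E_B/A = 8.794 MeV
⁶²Ni has the higher binding energy per nucleon, so it is the more tightly bound nucleus.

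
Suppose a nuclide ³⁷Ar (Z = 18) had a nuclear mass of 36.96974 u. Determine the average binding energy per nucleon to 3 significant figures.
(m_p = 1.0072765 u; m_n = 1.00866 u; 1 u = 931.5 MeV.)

8.20 MeV/nucleon

Total constituent mass: 18 × 1.0072765 + 19 × 1.00866 = 37.2955170 u
The mass defect is 37.2955170 − 36.96974 = 0.3257770 u.
Converting to energy: 0.3257770 u × 931.5 MeV/u = 303.461 MeV
Per nucleon: 303.461 / 37 = 8.202 MeV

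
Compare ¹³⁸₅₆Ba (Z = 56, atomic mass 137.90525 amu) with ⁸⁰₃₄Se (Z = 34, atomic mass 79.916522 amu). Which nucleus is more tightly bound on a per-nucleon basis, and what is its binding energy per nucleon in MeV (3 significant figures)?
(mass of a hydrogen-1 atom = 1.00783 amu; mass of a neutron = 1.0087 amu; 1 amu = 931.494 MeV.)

¹³⁸₅₆Ba: Σm = 56(1.00783) + 82(1.0087) = 139.15188 amu; Δm = 1.24663 amu; E_B = 1161.23 MeV; E_B/A = 8.4147 MeV
⁸⁰₃₄Se: Σm = 34(1.00783) + 46(1.0087) = 80.66642 amu; Δm = 0.749898 amu; E_B = 698.53 MeV; E_B/A = 8.732 MeV
⁸⁰₃₄Se has the higher binding energy per nucleon, so it is the more tightly bound nucleus.

⁸⁰₃₄Se; 8.73 MeV/nucleon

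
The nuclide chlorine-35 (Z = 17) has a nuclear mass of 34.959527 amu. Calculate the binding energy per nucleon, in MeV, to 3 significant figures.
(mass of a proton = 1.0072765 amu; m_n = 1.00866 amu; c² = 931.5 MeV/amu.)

The nucleus contains 17 protons and 35 − 17 = 18 neutrons.
Mass of separated nucleons = 17(1.0072765) + 18(1.00866) = 17.1237005 + 18.15588 = 35.2795805 amu
The mass defect is 35.2795805 − 34.959527 = 0.3200535 amu.
Converting to energy: 0.3200535 amu × 931.5 MeV/amu = 298.130 MeV
Per nucleon: 298.130 / 35 = 8.518 MeV

8.52 MeV/nucleon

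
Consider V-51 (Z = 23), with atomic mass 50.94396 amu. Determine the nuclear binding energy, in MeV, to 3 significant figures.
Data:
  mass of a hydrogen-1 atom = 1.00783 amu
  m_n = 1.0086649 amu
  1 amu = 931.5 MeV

446 MeV

With 23 protons and 28 neutrons (A = 51):
Mass of separated nucleons = 23(1.00783) + 28(1.0086649) = 23.18009 + 28.2426172 = 51.4227072 amu
The mass defect is 51.4227072 − 50.94396 = 0.4787472 amu.
E_B = 0.4787472 × 931.5 = 445.953 MeV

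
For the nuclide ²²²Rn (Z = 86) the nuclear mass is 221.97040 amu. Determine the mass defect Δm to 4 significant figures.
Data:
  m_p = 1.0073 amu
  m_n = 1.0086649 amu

Z = 86, so N = A − Z = 222 − 86 = 136.
Total constituent mass: 86 × 1.0073 + 136 × 1.0086649 = 223.8062264 amu
Δm = 223.8062264 − 221.97040 = 1.8358264 amu

1.836 amu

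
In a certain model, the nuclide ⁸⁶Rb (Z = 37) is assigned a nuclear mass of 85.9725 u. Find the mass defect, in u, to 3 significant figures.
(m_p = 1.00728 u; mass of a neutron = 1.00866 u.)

The nucleus contains 37 protons and 86 − 37 = 49 neutrons.
Σm = 37·m_p + 49·m_n = 37.26936 + 49.42434 = 86.69370 u
Mass defect Δm = 86.69370 − 85.9725 = 0.72120 u

0.721 u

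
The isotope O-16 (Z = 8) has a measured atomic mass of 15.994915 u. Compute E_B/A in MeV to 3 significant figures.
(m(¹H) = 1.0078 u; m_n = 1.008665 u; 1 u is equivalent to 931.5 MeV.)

Mass of separated nucleons = 8(1.0078) + 8(1.008665) = 8.0624 + 8.069320 = 16.131720 u
The mass defect is 16.131720 − 15.994915 = 0.136805 u.
E_B = 0.136805 × 931.5 = 127.434 MeV
BE/A = 127.434 MeV / 16 = 7.9646 MeV/nucleon

7.96 MeV/nucleon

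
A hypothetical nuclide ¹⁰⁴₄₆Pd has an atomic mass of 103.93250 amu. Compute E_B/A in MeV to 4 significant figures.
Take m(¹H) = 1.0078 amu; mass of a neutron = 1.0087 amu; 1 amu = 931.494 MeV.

8.338 MeV/nucleon

With 46 protons and 58 neutrons (A = 104):
Total constituent mass: 46 × 1.0078 + 58 × 1.0087 = 104.8634 amu
The mass defect is 104.8634 − 103.93250 = 0.93090 amu.
Binding energy = Δm·c² = 0.93090 × 931.494 MeV/amu = 867.128 MeV
Per nucleon: 867.128 / 104 = 8.338 MeV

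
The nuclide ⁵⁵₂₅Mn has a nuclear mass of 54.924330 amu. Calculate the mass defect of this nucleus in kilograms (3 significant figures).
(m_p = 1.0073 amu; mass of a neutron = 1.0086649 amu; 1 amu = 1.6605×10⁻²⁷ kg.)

The nucleus contains 25 protons and 55 − 25 = 30 neutrons.
Total constituent mass: 25 × 1.0073 + 30 × 1.0086649 = 55.4424470 amu
The mass defect is 55.4424470 − 54.924330 = 0.5181170 amu.
In SI units: 0.5181170 amu × 1.6605×10⁻²⁷ kg/amu = 8.6033e-28 kg

8.60e-28 kg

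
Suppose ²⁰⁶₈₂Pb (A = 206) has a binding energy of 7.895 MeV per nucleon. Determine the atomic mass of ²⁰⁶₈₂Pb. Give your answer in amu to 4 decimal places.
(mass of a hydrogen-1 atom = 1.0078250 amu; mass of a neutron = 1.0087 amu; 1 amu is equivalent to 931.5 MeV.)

205.9745 amu

Total binding energy = 206 × 7.895 = 1626.370 MeV
Mass defect = 1626.370 MeV / (931.5 MeV/amu) = 1.745969 amu
Constituent mass = 82(1.0078250) + 124(1.0087) = 207.7204500 amu
Atomic mass = 207.7204500 − 1.745969 = 205.9744810 amu ≈ 205.9745 amu (to 4 decimal places)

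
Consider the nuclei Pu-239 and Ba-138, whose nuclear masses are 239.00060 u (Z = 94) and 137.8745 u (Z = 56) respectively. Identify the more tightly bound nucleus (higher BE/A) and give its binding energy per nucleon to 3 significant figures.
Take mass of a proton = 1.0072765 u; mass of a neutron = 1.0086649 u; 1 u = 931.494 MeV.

Pu-239: Σm = 94(1.0072765) + 145(1.0086649) = 240.9404015 u; Δm = 1.9398015 u; E_B = 1806.9 MeV; E_B/A = 7.560 MeV
Ba-138: Σm = 56(1.0072765) + 82(1.0086649) = 139.1180058 u; Δm = 1.2435058 u; E_B = 1158.32 MeV; E_B/A = 8.394 MeV
Ba-138 has the higher binding energy per nucleon, so it is the more tightly bound nucleus.

Ba-138; 8.39 MeV/nucleon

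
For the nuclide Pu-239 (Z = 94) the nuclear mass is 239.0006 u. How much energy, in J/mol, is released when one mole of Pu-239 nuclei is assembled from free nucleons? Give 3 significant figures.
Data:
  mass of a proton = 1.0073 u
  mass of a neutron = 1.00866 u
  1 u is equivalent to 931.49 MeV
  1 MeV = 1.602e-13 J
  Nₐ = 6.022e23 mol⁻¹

Z = 94, so N = A − Z = 239 − 94 = 145.
Mass of separated nucleons = 94(1.0073) + 145(1.00866) = 94.6862 + 146.25570 = 240.94190 u
Mass defect Δm = 240.94190 − 239.0006 = 1.94130 u
Converting to energy: 1.94130 u × 931.49 MeV/u = 1808.30 MeV
Per nucleus in joules: 1808.30 MeV × 1.602e-13 J/MeV = 2.8969e-10 J
Per mole: 2.8969e-10 J × 6.022e23 mol⁻¹ = 1.7445e+14 J/mol

1.74e+14 J/mol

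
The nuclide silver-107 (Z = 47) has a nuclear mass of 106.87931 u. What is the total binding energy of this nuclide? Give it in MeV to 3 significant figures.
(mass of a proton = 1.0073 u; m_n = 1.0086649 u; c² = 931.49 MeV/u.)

Mass of separated nucleons = 47(1.0073) + 60(1.0086649) = 47.3431 + 60.5198940 = 107.8629940 u
The mass defect is 107.8629940 − 106.87931 = 0.9836840 u.
Binding energy = Δm·c² = 0.9836840 × 931.49 MeV/u = 916.292 MeV

916 MeV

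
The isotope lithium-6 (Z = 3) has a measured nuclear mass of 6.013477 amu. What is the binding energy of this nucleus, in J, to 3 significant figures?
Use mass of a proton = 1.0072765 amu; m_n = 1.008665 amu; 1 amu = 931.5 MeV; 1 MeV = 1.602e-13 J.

Total constituent mass: 3 × 1.0072765 + 3 × 1.008665 = 6.0478245 amu
The mass defect is 6.0478245 − 6.013477 = 0.0343475 amu.
E_B = 0.0343475 × 931.5 = 31.9947 MeV
In joules: 31.9947 MeV × 1.602e-13 J/MeV = 5.1256e-12 J

5.13e-12 J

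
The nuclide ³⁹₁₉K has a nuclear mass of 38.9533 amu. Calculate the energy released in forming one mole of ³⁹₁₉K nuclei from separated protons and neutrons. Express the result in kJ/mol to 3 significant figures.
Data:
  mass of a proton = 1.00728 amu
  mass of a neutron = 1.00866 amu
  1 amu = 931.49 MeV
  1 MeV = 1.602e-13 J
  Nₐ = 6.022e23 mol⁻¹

3.22e+10 kJ/mol

The nucleus contains 19 protons and 39 − 19 = 20 neutrons.
Σm = 19·m_p + 20·m_n = 19.13832 + 20.17320 = 39.31152 amu
The mass defect is 39.31152 − 38.9533 = 0.35822 amu.
Binding energy = Δm·c² = 0.35822 × 931.49 MeV/amu = 333.678 MeV
Per nucleus in joules: 333.678 MeV × 1.602e-13 J/MeV = 5.3455e-11 J
Per mole: 5.3455e-11 J × 6.022e23 mol⁻¹ = 3.2191e+13 J/mol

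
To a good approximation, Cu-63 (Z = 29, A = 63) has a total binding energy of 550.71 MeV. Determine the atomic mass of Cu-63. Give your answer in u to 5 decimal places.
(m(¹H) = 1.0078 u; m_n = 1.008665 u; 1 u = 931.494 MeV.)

62.92960 u

Mass defect = 550.71 MeV / (931.494 MeV/u) = 0.5912115 u
Constituent mass = 29(1.0078) + 34(1.008665) = 63.520810 u
Atomic mass = 63.520810 − 0.5912115 = 62.9295985 u ≈ 62.92960 u (to 5 decimal places)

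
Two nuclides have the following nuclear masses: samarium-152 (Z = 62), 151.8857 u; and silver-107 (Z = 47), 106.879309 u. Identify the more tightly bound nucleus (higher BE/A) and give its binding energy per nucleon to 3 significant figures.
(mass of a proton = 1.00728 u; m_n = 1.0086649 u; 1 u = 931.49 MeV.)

silver-107; 8.56 MeV/nucleon

samarium-152: Σm = 62(1.00728) + 90(1.0086649) = 153.2312010 u; Δm = 1.3455010 u; E_B = 1253.32 MeV; E_B/A = 8.246 MeV
silver-107: Σm = 47(1.00728) + 60(1.0086649) = 107.8620540 u; Δm = 0.9827450 u; E_B = 915.42 MeV; E_B/A = 8.555 MeV
silver-107 has the higher binding energy per nucleon, so it is the more tightly bound nucleus.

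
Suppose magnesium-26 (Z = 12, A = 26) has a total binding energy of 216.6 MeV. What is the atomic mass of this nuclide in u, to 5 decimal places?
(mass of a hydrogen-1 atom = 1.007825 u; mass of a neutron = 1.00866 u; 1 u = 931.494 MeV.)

Mass defect = 216.6 MeV / (931.494 MeV/u) = 0.2325297 u
Constituent mass = 12(1.007825) + 14(1.00866) = 26.215140 u
Atomic mass = 26.215140 − 0.2325297 = 25.9826103 u ≈ 25.98261 u (to 5 decimal places)

25.98261 u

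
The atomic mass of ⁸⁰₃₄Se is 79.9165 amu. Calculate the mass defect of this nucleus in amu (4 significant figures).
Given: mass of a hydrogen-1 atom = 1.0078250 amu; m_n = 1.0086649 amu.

The nucleus contains 34 protons and 80 − 34 = 46 neutrons.
Σm = 34·m(¹H) + 46·m_n = 34.2660500 + 46.3985854 = 80.6646354 amu
The mass defect is 80.6646354 − 79.9165 = 0.7481354 amu.

0.7481 amu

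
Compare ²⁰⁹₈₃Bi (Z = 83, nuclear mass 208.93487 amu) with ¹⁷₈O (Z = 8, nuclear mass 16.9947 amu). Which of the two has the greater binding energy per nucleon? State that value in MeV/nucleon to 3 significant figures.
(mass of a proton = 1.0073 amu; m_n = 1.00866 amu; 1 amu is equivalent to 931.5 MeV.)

²⁰⁹₈₃Bi: Σm = 83(1.0073) + 126(1.00866) = 210.69706 amu; Δm = 1.76219 amu; E_B = 1641.5 MeV; E_B/A = 7.854 MeV
¹⁷₈O: Σm = 8(1.0073) + 9(1.00866) = 17.13634 amu; Δm = 0.14164 amu; E_B = 131.94 MeV; E_B/A = 7.761 MeV
²⁰⁹₈₃Bi has the higher binding energy per nucleon, so it is the more tightly bound nucleus.

²⁰⁹₈₃Bi; 7.85 MeV/nucleon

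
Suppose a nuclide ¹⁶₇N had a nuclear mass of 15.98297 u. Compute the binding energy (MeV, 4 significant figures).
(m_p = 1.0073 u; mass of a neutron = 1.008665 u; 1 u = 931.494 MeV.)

The nucleus contains 7 protons and 16 − 7 = 9 neutrons.
Σm = 7·m_p + 9·m_n = 7.0511 + 9.077985 = 16.129085 u
Δm = 16.129085 − 15.98297 = 0.146115 u
Binding energy = Δm·c² = 0.146115 × 931.494 MeV/u = 136.105 MeV

136.1 MeV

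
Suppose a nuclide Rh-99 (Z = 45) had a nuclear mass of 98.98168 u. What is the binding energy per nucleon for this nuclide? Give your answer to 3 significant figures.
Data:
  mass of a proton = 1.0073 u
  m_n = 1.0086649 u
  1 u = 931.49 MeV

7.67 MeV/nucleon

With 45 protons and 54 neutrons (A = 99):
Mass of separated nucleons = 45(1.0073) + 54(1.0086649) = 45.3285 + 54.4679046 = 99.7964046 u
Mass defect Δm = 99.7964046 − 98.98168 = 0.8147246 u
Converting to energy: 0.8147246 u × 931.49 MeV/u = 758.908 MeV
Dividing by A = 99 gives 7.666 MeV per nucleon.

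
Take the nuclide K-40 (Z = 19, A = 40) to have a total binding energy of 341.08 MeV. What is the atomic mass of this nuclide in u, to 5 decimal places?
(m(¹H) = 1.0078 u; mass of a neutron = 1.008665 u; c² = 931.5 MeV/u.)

Mass defect = 341.08 MeV / (931.5 MeV/u) = 0.3661621 u
Constituent mass = 19(1.0078) + 21(1.008665) = 40.330165 u
Atomic mass = 40.330165 − 0.3661621 = 39.9640029 u ≈ 39.96400 u (to 5 decimal places)

39.96400 u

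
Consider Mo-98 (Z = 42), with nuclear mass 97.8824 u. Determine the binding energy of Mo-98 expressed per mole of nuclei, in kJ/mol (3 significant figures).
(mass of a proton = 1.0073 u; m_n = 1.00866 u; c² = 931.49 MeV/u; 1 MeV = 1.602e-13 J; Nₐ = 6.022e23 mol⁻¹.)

8.17e+10 kJ/mol

Σm = 42·m_p + 56·m_n = 42.3066 + 56.48496 = 98.79156 u
Mass defect Δm = 98.79156 − 97.8824 = 0.90916 u
E_B = 0.90916 × 931.49 = 846.873 MeV
Per nucleus in joules: 846.873 MeV × 1.602e-13 J/MeV = 1.3567e-10 J
Per mole: 1.3567e-10 J × 6.022e23 mol⁻¹ = 8.1700e+13 J/mol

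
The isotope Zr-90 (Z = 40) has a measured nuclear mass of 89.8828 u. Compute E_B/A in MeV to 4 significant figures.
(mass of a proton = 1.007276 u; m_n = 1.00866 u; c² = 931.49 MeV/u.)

Z = 40, so N = A − Z = 90 − 40 = 50.
Mass of separated nucleons = 40(1.007276) + 50(1.00866) = 40.291040 + 50.43300 = 90.724040 u
Δm = 90.724040 − 89.8828 = 0.841240 u
E_B = 0.841240 × 931.49 = 783.607 MeV
BE/A = 783.607 MeV / 90 = 8.707 MeV/nucleon

8.707 MeV/nucleon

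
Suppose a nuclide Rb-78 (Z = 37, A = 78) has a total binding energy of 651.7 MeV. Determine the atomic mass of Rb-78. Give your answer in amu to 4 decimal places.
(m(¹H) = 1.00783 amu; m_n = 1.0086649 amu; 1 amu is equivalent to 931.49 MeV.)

77.9453 amu

Mass defect = 651.7 MeV / (931.49 MeV/amu) = 0.699632 amu
Constituent mass = 37(1.00783) + 41(1.0086649) = 78.6449709 amu
Atomic mass = 78.6449709 − 0.699632 = 77.9453389 amu ≈ 77.9453 amu (to 4 decimal places)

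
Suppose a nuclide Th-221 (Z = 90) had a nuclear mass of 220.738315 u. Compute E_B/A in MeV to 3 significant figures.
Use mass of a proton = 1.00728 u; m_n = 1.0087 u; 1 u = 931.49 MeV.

8.67 MeV/nucleon

The nucleus contains 90 protons and 221 − 90 = 131 neutrons.
Σm = 90·m_p + 131·m_n = 90.65520 + 132.1397 = 222.79490 u
Δm = 222.79490 − 220.738315 = 2.056585 u
Converting to energy: 2.056585 u × 931.49 MeV/u = 1915.69 MeV
Dividing by A = 221 gives 8.668 MeV per nucleon.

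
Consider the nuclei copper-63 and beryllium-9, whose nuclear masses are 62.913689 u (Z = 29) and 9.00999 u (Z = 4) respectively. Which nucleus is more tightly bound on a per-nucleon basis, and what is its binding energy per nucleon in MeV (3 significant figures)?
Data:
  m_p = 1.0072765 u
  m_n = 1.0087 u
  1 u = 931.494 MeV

copper-63: Σm = 29(1.0072765) + 34(1.0087) = 63.5068185 u; Δm = 0.5931295 u; E_B = 552.50 MeV; E_B/A = 8.770 MeV
beryllium-9: Σm = 4(1.0072765) + 5(1.0087) = 9.0726060 u; Δm = 0.0626160 u; E_B = 58.326 MeV; E_B/A = 6.481 MeV
copper-63 has the higher binding energy per nucleon, so it is the more tightly bound nucleus.

copper-63; 8.77 MeV/nucleon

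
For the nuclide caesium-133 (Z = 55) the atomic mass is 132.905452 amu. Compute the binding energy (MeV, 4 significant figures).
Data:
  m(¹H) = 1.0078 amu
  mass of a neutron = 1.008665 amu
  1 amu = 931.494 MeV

1117 MeV

Z = 55, so N = A − Z = 133 − 55 = 78.
Mass of separated nucleons = 55(1.0078) + 78(1.008665) = 55.4290 + 78.675870 = 134.104870 amu
Mass defect Δm = 134.104870 − 132.905452 = 1.199418 amu
Converting to energy: 1.199418 amu × 931.494 MeV/amu = 1117.25 MeV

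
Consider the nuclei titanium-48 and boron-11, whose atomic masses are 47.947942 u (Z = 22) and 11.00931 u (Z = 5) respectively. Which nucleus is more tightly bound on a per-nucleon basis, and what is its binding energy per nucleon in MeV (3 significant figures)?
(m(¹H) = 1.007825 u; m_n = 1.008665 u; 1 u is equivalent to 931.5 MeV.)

titanium-48: Σm = 22(1.007825) + 26(1.008665) = 48.397440 u; Δm = 0.449498 u; E_B = 418.71 MeV; E_B/A = 8.723 MeV
boron-11: Σm = 5(1.007825) + 6(1.008665) = 11.091115 u; Δm = 0.081805 u; E_B = 76.201 MeV; E_B/A = 6.927 MeV
titanium-48 has the higher binding energy per nucleon, so it is the more tightly bound nucleus.

titanium-48; 8.72 MeV/nucleon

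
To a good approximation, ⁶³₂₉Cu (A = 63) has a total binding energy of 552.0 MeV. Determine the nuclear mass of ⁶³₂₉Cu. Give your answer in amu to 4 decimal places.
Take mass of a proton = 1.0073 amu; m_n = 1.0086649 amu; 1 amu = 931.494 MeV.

62.9137 amu

Mass defect = 552.0 MeV / (931.494 MeV/amu) = 0.592596 amu
Constituent mass = 29(1.0073) + 34(1.0086649) = 63.5063066 amu
Nuclear mass = 63.5063066 − 0.592596 = 62.9137106 amu ≈ 62.9137 amu (to 4 decimal places)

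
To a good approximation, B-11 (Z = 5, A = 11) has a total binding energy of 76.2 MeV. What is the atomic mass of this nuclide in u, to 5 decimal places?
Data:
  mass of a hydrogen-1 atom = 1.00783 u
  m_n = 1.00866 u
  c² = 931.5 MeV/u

Mass defect = 76.2 MeV / (931.5 MeV/u) = 0.0818035 u
Constituent mass = 5(1.00783) + 6(1.00866) = 11.09111 u
Atomic mass = 11.09111 − 0.0818035 = 11.0093065 u ≈ 11.00931 u (to 5 decimal places)

11.00931 u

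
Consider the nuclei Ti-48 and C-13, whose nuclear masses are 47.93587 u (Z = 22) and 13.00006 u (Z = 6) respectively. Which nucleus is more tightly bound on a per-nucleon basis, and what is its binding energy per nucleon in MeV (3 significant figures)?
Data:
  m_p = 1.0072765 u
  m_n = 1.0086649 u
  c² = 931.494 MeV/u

Ti-48; 8.72 MeV/nucleon

Ti-48: Σm = 22(1.0072765) + 26(1.0086649) = 48.3853704 u; Δm = 0.4495004 u; E_B = 418.71 MeV; E_B/A = 8.723 MeV
C-13: Σm = 6(1.0072765) + 7(1.0086649) = 13.1043133 u; Δm = 0.1042533 u; E_B = 97.111 MeV; E_B/A = 7.470 MeV
Ti-48 has the higher binding energy per nucleon, so it is the more tightly bound nucleus.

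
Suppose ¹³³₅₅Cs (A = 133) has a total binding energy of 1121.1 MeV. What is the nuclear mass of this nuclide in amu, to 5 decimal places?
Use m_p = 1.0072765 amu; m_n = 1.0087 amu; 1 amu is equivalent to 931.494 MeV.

132.87526 amu

Mass defect = 1121.1 MeV / (931.494 MeV/amu) = 1.2035504 amu
Constituent mass = 55(1.0072765) + 78(1.0087) = 134.0788075 amu
Nuclear mass = 134.0788075 − 1.2035504 = 132.8752571 amu ≈ 132.87526 amu (to 5 decimal places)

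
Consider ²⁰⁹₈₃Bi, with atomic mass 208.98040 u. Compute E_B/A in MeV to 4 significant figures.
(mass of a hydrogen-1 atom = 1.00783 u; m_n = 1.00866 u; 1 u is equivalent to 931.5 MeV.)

Total constituent mass: 83 × 1.00783 + 126 × 1.00866 = 210.74105 u
The mass defect is 210.74105 − 208.98040 = 1.76065 u.
Converting to energy: 1.76065 u × 931.5 MeV/u = 1640.05 MeV
BE/A = 1640.05 MeV / 209 = 7.847 MeV/nucleon

7.847 MeV/nucleon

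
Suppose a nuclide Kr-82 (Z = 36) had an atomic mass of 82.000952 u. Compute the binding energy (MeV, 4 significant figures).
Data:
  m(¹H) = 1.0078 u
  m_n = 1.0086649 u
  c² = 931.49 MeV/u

Total constituent mass: 36 × 1.0078 + 46 × 1.0086649 = 82.6793854 u
Mass defect Δm = 82.6793854 − 82.000952 = 0.6784334 u
E_B = 0.6784334 × 931.49 = 631.954 MeV

632.0 MeV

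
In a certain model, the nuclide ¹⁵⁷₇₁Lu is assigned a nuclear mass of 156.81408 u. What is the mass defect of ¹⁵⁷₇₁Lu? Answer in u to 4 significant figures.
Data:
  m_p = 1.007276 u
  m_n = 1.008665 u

1.448 u

Total constituent mass: 71 × 1.007276 + 86 × 1.008665 = 158.261786 u
The mass defect is 158.261786 − 156.81408 = 1.447706 u.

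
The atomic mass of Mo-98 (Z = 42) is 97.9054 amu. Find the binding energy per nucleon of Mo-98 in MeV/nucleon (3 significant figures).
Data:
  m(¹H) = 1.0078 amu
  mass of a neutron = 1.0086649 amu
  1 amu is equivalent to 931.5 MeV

With 42 protons and 56 neutrons (A = 98):
Mass of separated nucleons = 42(1.0078) + 56(1.0086649) = 42.3276 + 56.4852344 = 98.8128344 amu
The mass defect is 98.8128344 − 97.9054 = 0.9074344 amu.
E_B = 0.9074344 × 931.5 = 845.275 MeV
BE/A = 845.275 MeV / 98 = 8.625 MeV/nucleon

8.63 MeV/nucleon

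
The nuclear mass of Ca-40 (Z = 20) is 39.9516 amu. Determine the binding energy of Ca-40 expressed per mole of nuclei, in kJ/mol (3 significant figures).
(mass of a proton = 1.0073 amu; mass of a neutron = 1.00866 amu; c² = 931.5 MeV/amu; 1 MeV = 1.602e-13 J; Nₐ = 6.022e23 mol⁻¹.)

3.30e+10 kJ/mol

Mass of separated nucleons = 20(1.0073) + 20(1.00866) = 20.1460 + 20.17320 = 40.31920 amu
The mass defect is 40.31920 − 39.9516 = 0.36760 amu.
Binding energy = Δm·c² = 0.36760 × 931.5 MeV/amu = 342.419 MeV
Per nucleus in joules: 342.419 MeV × 1.602e-13 J/MeV = 5.4856e-11 J
Per mole: 5.4856e-11 J × 6.022e23 mol⁻¹ = 3.3034e+13 J/mol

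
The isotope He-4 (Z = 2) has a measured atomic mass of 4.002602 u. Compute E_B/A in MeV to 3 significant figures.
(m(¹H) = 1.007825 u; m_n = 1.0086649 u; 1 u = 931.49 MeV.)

Mass of separated nucleons = 2(1.007825) + 2(1.0086649) = 2.015650 + 2.0173298 = 4.0329798 u
Mass defect Δm = 4.0329798 − 4.002602 = 0.0303778 u
Converting to energy: 0.0303778 u × 931.49 MeV/u = 28.2966 MeV
Per nucleon: 28.2966 / 4 = 7.074 MeV

7.07 MeV/nucleon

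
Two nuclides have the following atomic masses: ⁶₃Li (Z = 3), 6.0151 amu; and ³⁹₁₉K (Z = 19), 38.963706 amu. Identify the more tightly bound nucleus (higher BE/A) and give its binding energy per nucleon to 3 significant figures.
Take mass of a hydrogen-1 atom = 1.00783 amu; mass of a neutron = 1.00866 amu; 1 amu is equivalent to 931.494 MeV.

³⁹₁₉K; 8.56 MeV/nucleon

⁶₃Li: Σm = 3(1.00783) + 3(1.00866) = 6.04947 amu; Δm = 0.03437 amu; E_B = 32.015 MeV; E_B/A = 5.336 MeV
³⁹₁₉K: Σm = 19(1.00783) + 20(1.00866) = 39.32197 amu; Δm = 0.358264 amu; E_B = 333.72 MeV; E_B/A = 8.557 MeV
³⁹₁₉K has the higher binding energy per nucleon, so it is the more tightly bound nucleus.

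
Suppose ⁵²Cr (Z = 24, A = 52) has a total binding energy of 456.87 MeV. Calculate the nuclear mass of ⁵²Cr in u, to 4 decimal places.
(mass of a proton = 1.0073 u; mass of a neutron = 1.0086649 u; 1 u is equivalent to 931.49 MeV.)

Mass defect = 456.87 MeV / (931.49 MeV/u) = 0.490472 u
Constituent mass = 24(1.0073) + 28(1.0086649) = 52.4178172 u
Nuclear mass = 52.4178172 − 0.490472 = 51.9273452 u ≈ 51.9273 u (to 4 decimal places)

51.9273 u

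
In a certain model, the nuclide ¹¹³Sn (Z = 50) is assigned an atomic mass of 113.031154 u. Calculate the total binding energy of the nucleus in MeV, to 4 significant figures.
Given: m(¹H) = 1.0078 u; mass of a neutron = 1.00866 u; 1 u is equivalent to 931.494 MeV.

The nucleus contains 50 protons and 113 − 50 = 63 neutrons.
Total constituent mass: 50 × 1.0078 + 63 × 1.00866 = 113.93558 u
Mass defect Δm = 113.93558 − 113.031154 = 0.904426 u
Binding energy = Δm·c² = 0.904426 × 931.494 MeV/u = 842.467 MeV

842.5 MeV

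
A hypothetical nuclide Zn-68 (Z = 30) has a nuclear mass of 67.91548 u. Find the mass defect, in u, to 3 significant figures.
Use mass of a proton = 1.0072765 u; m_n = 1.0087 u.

The nucleus contains 30 protons and 68 − 30 = 38 neutrons.
Total constituent mass: 30 × 1.0072765 + 38 × 1.0087 = 68.5488950 u
Δm = 68.5488950 − 67.91548 = 0.6334150 u

0.633 u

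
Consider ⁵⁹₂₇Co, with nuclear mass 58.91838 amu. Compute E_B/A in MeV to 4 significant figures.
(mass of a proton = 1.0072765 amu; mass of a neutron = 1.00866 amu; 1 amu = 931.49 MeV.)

Total constituent mass: 27 × 1.0072765 + 32 × 1.00866 = 59.4735855 amu
Δm = 59.4735855 − 58.91838 = 0.5552055 amu
Converting to energy: 0.5552055 amu × 931.49 MeV/amu = 517.168 MeV
Per nucleon: 517.168 / 59 = 8.766 MeV

8.766 MeV/nucleon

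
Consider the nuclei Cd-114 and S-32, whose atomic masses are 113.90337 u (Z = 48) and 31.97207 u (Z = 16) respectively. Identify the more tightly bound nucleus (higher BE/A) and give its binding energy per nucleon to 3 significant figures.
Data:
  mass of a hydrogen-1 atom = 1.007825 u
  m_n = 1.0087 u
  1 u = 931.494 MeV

Cd-114: Σm = 48(1.007825) + 66(1.0087) = 114.949800 u; Δm = 1.046430 u; E_B = 974.74 MeV; E_B/A = 8.550 MeV
S-32: Σm = 16(1.007825) + 16(1.0087) = 32.264400 u; Δm = 0.292330 u; E_B = 272.30 MeV; E_B/A = 8.509 MeV
Cd-114 has the higher binding energy per nucleon, so it is the more tightly bound nucleus.

Cd-114; 8.55 MeV/nucleon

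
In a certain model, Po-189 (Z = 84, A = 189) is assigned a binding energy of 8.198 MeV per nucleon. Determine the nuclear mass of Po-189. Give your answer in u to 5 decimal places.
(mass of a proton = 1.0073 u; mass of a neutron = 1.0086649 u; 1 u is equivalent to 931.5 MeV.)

188.85965 u

Total binding energy = 189 × 8.198 = 1549.422 MeV
Mass defect = 1549.422 MeV / (931.5 MeV/u) = 1.6633623 u
Constituent mass = 84(1.0073) + 105(1.0086649) = 190.5230145 u
Nuclear mass = 190.5230145 − 1.6633623 = 188.8596522 u ≈ 188.85965 u (to 5 decimal places)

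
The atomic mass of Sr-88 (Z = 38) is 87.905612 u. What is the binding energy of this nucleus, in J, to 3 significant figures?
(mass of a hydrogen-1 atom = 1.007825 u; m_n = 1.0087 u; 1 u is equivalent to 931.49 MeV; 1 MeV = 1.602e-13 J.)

With 38 protons and 50 neutrons (A = 88):
Σm = 38·m(¹H) + 50·m_n = 38.297350 + 50.4350 = 88.732350 u
Mass defect Δm = 88.732350 − 87.905612 = 0.826738 u
E_B = 0.826738 × 931.49 = 770.098 MeV
In joules: 770.098 MeV × 1.602e-13 J/MeV = 1.2337e-10 J

1.23e-10 J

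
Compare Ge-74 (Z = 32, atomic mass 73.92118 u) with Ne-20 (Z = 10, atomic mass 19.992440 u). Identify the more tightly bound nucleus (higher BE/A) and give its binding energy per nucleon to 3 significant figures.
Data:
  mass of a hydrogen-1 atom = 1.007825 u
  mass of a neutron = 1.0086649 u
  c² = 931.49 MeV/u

Ge-74; 8.73 MeV/nucleon

Ge-74: Σm = 32(1.007825) + 42(1.0086649) = 74.6143258 u; Δm = 0.6931458 u; E_B = 645.66 MeV; E_B/A = 8.725 MeV
Ne-20: Σm = 10(1.007825) + 10(1.0086649) = 20.1648990 u; Δm = 0.1724590 u; E_B = 160.64 MeV; E_B/A = 8.032 MeV
Ge-74 has the higher binding energy per nucleon, so it is the more tightly bound nucleus.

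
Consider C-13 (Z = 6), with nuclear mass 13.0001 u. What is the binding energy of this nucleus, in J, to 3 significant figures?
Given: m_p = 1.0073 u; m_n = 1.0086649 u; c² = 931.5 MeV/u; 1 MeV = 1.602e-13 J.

1.56e-11 J

The nucleus contains 6 protons and 13 − 6 = 7 neutrons.
Σm = 6·m_p + 7·m_n = 6.0438 + 7.0606543 = 13.1044543 u
Mass defect Δm = 13.1044543 − 13.0001 = 0.1043543 u
Binding energy = Δm·c² = 0.1043543 × 931.5 MeV/u = 97.2060 MeV
In joules: 97.2060 MeV × 1.602e-13 J/MeV = 1.5572e-11 J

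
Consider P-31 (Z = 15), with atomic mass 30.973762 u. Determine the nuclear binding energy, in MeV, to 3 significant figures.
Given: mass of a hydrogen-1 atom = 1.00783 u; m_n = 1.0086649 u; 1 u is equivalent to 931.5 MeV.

263 MeV

Σm = 15·m(¹H) + 16·m_n = 15.11745 + 16.1386384 = 31.2560884 u
The mass defect is 31.2560884 − 30.973762 = 0.2823264 u.
Converting to energy: 0.2823264 u × 931.5 MeV/u = 262.987 MeV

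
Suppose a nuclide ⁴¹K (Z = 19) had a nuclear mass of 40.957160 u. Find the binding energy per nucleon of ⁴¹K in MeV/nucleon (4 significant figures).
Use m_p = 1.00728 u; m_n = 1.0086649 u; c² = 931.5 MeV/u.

8.447 MeV/nucleon

With 19 protons and 22 neutrons (A = 41):
Σm = 19·m_p + 22·m_n = 19.13832 + 22.1906278 = 41.3289478 u
Mass defect Δm = 41.3289478 − 40.957160 = 0.3717878 u
Binding energy = Δm·c² = 0.3717878 × 931.5 MeV/u = 346.320 MeV
BE/A = 346.320 MeV / 41 = 8.447 MeV/nucleon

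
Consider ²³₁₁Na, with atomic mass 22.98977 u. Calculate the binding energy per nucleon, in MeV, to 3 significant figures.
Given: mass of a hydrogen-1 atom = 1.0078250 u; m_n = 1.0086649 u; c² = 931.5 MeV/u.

8.11 MeV/nucleon

With 11 protons and 12 neutrons (A = 23):
Mass of separated nucleons = 11(1.0078250) + 12(1.0086649) = 11.0860750 + 12.1039788 = 23.1900538 u
Mass defect Δm = 23.1900538 − 22.98977 = 0.2002838 u
Converting to energy: 0.2002838 u × 931.5 MeV/u = 186.564 MeV
Dividing by A = 23 gives 8.111 MeV per nucleon.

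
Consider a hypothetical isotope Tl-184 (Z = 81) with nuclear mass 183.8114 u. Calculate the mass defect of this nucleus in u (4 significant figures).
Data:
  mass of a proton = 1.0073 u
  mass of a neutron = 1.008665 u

1.672 u

Σm = 81·m_p + 103·m_n = 81.5913 + 103.892495 = 185.483795 u
Mass defect Δm = 185.483795 − 183.8114 = 1.672395 u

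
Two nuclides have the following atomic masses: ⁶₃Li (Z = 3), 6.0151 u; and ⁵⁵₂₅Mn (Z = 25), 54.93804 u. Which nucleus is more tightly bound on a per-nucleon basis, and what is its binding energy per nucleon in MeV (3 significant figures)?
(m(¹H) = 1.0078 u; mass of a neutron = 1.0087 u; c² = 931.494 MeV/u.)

⁶₃Li: Σm = 3(1.0078) + 3(1.0087) = 6.0495 u; Δm = 0.0344 u; E_B = 32.043 MeV; E_B/A = 5.341 MeV
⁵⁵₂₅Mn: Σm = 25(1.0078) + 30(1.0087) = 55.4560 u; Δm = 0.51796 u; E_B = 482.48 MeV; E_B/A = 8.772 MeV
⁵⁵₂₅Mn has the higher binding energy per nucleon, so it is the more tightly bound nucleus.

⁵⁵₂₅Mn; 8.77 MeV/nucleon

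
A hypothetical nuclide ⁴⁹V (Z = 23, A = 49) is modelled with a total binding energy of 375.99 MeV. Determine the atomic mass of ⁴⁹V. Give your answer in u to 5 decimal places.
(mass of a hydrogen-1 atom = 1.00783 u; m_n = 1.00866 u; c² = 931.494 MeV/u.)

Mass defect = 375.99 MeV / (931.494 MeV/u) = 0.4036419 u
Constituent mass = 23(1.00783) + 26(1.00866) = 49.40525 u
Atomic mass = 49.40525 − 0.4036419 = 49.0016081 u ≈ 49.00161 u (to 5 decimal places)

49.00161 u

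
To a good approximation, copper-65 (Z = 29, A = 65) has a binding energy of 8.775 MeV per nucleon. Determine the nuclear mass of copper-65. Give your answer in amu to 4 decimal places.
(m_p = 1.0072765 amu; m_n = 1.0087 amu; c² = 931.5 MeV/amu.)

64.9119 amu

Total binding energy = 65 × 8.775 = 570.375 MeV
Mass defect = 570.375 MeV / (931.5 MeV/amu) = 0.612319 amu
Constituent mass = 29(1.0072765) + 36(1.0087) = 65.5242185 amu
Nuclear mass = 65.5242185 − 0.612319 = 64.9118995 amu ≈ 64.9119 amu (to 4 decimal places)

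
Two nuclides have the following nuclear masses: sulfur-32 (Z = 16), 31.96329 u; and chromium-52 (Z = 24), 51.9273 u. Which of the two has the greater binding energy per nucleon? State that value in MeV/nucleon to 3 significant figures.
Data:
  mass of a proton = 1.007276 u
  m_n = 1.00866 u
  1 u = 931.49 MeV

sulfur-32: Σm = 16(1.007276) + 16(1.00866) = 32.254976 u; Δm = 0.291686 u; E_B = 271.70 MeV; E_B/A = 8.491 MeV
chromium-52: Σm = 24(1.007276) + 28(1.00866) = 52.417104 u; Δm = 0.489804 u; E_B = 456.25 MeV; E_B/A = 8.774 MeV
chromium-52 has the higher binding energy per nucleon, so it is the more tightly bound nucleus.

chromium-52; 8.77 MeV/nucleon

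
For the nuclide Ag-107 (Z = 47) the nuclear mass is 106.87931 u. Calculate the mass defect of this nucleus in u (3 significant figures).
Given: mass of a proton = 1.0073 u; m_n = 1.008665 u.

The nucleus contains 47 protons and 107 − 47 = 60 neutrons.
Mass of separated nucleons = 47(1.0073) + 60(1.008665) = 47.3431 + 60.519900 = 107.863000 u
Mass defect Δm = 107.863000 − 106.87931 = 0.983690 u

0.984 u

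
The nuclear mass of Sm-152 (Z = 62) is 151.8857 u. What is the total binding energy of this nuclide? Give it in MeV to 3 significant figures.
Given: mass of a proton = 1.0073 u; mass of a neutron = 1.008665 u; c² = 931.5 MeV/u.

Z = 62, so N = A − Z = 152 − 62 = 90.
Total constituent mass: 62 × 1.0073 + 90 × 1.008665 = 153.232450 u
Mass defect Δm = 153.232450 − 151.8857 = 1.346750 u
Converting to energy: 1.346750 u × 931.5 MeV/u = 1254.50 MeV

1250 MeV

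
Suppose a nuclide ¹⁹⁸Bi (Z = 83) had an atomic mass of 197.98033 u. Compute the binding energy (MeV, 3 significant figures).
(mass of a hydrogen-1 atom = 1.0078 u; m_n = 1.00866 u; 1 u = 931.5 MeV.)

1550 MeV

Mass of separated nucleons = 83(1.0078) + 115(1.00866) = 83.6474 + 115.99590 = 199.64330 u
Mass defect Δm = 199.64330 − 197.98033 = 1.66297 u
E_B = 1.66297 × 931.5 = 1549.06 MeV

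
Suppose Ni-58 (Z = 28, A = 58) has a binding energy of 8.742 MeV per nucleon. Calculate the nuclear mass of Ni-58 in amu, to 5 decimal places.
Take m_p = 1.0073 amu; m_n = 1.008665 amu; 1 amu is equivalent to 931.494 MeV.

57.92002 amu

Total binding energy = 58 × 8.742 = 507.036 MeV
Mass defect = 507.036 MeV / (931.494 MeV/amu) = 0.5443256 amu
Constituent mass = 28(1.0073) + 30(1.008665) = 58.464350 amu
Nuclear mass = 58.464350 − 0.5443256 = 57.9200244 amu ≈ 57.92002 amu (to 5 decimal places)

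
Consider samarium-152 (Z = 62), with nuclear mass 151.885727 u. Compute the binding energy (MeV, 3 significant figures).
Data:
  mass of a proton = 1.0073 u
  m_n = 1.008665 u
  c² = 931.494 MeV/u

Mass of separated nucleons = 62(1.0073) + 90(1.008665) = 62.4526 + 90.779850 = 153.232450 u
The mass defect is 153.232450 − 151.885727 = 1.346723 u.
E_B = 1.346723 × 931.494 = 1254.46 MeV

1250 MeV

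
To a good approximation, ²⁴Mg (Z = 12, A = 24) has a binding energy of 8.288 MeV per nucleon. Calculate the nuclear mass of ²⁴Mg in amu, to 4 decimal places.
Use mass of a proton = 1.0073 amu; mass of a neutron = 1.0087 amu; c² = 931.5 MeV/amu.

Total binding energy = 24 × 8.288 = 198.912 MeV
Mass defect = 198.912 MeV / (931.5 MeV/amu) = 0.213539 amu
Constituent mass = 12(1.0073) + 12(1.0087) = 24.1920 amu
Nuclear mass = 24.1920 − 0.213539 = 23.978461 amu ≈ 23.9785 amu (to 4 decimal places)

23.9785 amu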